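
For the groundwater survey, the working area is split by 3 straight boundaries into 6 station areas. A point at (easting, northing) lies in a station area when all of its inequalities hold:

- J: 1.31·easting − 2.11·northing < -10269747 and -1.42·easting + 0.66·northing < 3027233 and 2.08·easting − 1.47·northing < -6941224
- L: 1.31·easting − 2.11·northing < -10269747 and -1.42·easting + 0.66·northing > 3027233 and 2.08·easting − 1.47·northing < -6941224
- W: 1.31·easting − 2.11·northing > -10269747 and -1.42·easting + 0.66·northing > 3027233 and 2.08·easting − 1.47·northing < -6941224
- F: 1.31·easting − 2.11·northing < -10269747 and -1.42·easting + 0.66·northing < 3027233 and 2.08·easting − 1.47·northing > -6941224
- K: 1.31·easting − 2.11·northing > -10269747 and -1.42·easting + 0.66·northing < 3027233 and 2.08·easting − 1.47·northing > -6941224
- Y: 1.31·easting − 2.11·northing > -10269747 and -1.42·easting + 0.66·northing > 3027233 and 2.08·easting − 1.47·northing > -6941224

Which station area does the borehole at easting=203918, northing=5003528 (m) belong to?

F

1.31·203918 − 2.11·5003528 = -10290311.500, which is < -10269747
-1.42·203918 + 0.66·5003528 = 3012764.920, which is < 3027233
2.08·203918 − 1.47·5003528 = -6931036.720, which is > -6941224
This sign pattern matches F.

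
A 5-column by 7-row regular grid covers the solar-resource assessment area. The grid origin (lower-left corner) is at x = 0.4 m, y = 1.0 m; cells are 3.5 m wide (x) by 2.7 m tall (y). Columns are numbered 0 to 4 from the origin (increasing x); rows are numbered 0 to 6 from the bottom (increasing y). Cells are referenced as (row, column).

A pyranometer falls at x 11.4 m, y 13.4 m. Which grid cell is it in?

(4, 3)

Column index: ⌊(11.4 − 0.4) / 3.5⌋ = ⌊3.143⌋ = 3
Row offset from origin: ⌊(13.4 − 1.0) / 2.7⌋ = ⌊4.593⌋ = 4 → row 4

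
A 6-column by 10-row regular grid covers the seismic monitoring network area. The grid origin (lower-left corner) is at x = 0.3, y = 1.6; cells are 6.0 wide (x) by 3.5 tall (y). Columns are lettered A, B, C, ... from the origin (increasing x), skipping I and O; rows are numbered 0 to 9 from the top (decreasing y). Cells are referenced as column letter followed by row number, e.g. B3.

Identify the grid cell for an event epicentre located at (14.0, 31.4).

Column index: ⌊(14.0 − 0.3) / 6.0⌋ = ⌊2.283⌋ = 2 → column C
Row offset from origin: ⌊(31.4 − 1.6) / 3.5⌋ = ⌊8.514⌋ = 8 → row 1 (counted from top)

C1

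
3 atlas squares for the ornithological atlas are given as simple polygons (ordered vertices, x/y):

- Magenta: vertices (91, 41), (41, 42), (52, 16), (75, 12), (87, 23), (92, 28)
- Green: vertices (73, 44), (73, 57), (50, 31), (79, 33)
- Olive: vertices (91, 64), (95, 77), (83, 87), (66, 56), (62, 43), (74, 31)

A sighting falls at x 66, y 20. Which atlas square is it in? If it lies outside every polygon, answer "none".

Magenta

Cast a ray rightward from (66, 20). For each polygon, the edges (by vertex number in listed order) whose endpoints lie on opposite sides of y = 20, where each meets that height, and whether that is right or left of the point:
Magenta: 2–3 at x≈50.3 (left), 4–5 at x≈83.7 (right) → 1 crossing.
Green: no edge straddles that height → 0 crossings.
Olive: no edge straddles that height → 0 crossings.
Only Magenta has an odd count, so the point is inside Magenta.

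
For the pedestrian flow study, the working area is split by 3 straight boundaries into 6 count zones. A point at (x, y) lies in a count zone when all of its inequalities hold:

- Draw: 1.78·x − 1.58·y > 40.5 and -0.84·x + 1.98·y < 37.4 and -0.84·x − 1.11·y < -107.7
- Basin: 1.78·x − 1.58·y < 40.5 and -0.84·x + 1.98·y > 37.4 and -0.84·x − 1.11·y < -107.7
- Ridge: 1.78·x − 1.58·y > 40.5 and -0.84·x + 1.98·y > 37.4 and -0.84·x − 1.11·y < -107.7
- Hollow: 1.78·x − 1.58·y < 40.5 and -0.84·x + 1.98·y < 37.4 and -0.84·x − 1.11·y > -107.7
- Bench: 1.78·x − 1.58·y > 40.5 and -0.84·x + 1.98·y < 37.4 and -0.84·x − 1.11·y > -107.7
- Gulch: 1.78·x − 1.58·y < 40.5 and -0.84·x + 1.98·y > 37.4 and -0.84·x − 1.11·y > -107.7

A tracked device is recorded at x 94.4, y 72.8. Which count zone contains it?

Ridge

1.78·94.4 − 1.58·72.8 = 53.008, which is > 40.5
-0.84·94.4 + 1.98·72.8 = 64.848, which is > 37.4
-0.84·94.4 − 1.11·72.8 = -160.104, which is < -107.7
This sign pattern matches Ridge.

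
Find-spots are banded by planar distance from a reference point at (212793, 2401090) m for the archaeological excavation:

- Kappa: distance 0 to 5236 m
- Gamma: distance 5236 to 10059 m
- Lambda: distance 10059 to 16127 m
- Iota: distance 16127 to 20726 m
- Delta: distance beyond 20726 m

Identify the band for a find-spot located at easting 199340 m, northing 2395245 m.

Lambda

Distance = √((199340−212793)² + (2395245−2401090)²) = √(180983209.000 + 34164025.000) = 14667.898 m.
10059 ≤ 14667.898 < 16127 → Lambda.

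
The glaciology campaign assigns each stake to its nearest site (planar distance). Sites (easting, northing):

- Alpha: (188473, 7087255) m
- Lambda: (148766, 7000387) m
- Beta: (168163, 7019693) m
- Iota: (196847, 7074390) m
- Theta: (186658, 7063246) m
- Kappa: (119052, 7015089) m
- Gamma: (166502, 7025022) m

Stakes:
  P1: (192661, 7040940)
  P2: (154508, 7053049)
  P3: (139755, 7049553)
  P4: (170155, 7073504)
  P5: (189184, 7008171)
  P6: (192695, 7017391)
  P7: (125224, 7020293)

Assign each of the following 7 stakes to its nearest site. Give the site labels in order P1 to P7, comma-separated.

P1 → Theta (d²=533593645.00)
P2 → Gamma (d²=929368765.00)
P3 → Gamma (d²=1317171970.00)
P4 → Theta (d²=377575573.00)
P5 → Beta (d²=574638925.00)
P6 → Beta (d²=607118228.00)
P7 → Kappa (d²=65175200.00)

Theta, Gamma, Gamma, Theta, Beta, Beta, Kappa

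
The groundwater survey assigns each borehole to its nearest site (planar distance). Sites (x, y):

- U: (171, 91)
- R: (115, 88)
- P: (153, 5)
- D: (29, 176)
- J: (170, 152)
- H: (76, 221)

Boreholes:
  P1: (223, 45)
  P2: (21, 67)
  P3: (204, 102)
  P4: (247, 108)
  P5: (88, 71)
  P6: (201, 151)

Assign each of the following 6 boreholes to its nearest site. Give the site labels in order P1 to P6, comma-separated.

U, R, U, U, R, J

P1 → U (d²=4820.00)
P2 → R (d²=9277.00)
P3 → U (d²=1210.00)
P4 → U (d²=6065.00)
P5 → R (d²=1018.00)
P6 → J (d²=962.00)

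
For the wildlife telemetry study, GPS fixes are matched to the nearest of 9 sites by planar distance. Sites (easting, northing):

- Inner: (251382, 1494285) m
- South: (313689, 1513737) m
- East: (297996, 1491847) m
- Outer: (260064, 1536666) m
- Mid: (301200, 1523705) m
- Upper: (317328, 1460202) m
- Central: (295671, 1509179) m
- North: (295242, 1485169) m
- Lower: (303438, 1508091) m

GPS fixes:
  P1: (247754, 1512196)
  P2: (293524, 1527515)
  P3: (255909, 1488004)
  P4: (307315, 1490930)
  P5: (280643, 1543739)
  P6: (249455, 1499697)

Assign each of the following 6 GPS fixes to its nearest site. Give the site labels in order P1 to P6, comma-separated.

P1 → Inner (d²=333966305.00)
P2 → Mid (d²=73437076.00)
P3 → Inner (d²=59944690.00)
P4 → East (d²=87684650.00)
P5 → Outer (d²=473522570.00)
P6 → Inner (d²=33003073.00)

Inner, Mid, Inner, East, Outer, Inner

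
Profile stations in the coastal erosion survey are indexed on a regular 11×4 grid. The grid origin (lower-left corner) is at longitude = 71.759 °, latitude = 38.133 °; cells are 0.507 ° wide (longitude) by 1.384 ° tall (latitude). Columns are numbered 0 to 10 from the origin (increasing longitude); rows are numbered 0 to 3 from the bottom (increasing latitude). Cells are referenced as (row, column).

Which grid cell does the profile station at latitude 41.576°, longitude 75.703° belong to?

Column index: ⌊(75.703 − 71.759) / 0.507⌋ = ⌊7.779⌋ = 7
Row offset from origin: ⌊(41.576 − 38.133) / 1.384⌋ = ⌊2.488⌋ = 2 → row 2

(2, 7)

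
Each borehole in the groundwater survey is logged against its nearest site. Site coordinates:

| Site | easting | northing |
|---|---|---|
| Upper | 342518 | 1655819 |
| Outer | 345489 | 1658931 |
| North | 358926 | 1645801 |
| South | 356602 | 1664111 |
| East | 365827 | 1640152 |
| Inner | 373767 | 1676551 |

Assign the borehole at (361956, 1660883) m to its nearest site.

South

Squared distances to each site:
Upper: 403479940.000; Outer: 274972393.000; North: 236647624.000; South: 39085300.000; East: 444759002.000; Inner: 384985945.000.
Minimum at South.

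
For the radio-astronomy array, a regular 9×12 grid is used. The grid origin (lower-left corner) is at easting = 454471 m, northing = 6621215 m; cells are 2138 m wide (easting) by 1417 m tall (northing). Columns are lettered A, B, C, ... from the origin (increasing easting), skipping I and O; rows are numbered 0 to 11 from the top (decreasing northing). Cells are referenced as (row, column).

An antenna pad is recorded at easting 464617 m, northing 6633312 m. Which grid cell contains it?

(3, E)

Column index: ⌊(464617 − 454471) / 2138⌋ = ⌊4.746⌋ = 4 → column E
Row offset from origin: ⌊(6633312 − 6621215) / 1417⌋ = ⌊8.537⌋ = 8 → row 3 (counted from top)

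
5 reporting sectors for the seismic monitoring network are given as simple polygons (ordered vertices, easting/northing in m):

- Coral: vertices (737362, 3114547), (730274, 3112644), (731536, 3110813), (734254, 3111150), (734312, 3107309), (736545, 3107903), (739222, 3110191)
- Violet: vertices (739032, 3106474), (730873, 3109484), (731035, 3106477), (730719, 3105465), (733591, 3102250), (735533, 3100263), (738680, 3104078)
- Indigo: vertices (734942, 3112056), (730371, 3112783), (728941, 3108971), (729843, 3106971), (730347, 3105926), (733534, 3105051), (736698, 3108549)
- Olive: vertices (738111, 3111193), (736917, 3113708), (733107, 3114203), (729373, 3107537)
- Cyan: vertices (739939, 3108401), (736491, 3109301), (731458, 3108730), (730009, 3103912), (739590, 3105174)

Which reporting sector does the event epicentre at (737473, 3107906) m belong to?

Cyan

Cast a ray rightward from (737473, 3107906). For each polygon, the edges (by vertex number in listed order) whose endpoints lie on opposite sides of northing = 3107906, where each meets that height, and whether that is right or left of the point:
Coral: 4–5 at easting≈734303.0 (left), 6–7 at easting≈736548.5 (left) → 0 crossings.
Violet: 1–2 at easting≈735150.4 (left), 2–3 at easting≈730958.0 (left) → 0 crossings.
Indigo: 3–4 at easting≈729421.3 (left), 6–7 at easting≈736116.4 (left) → 0 crossings.
Olive: 3–4 at easting≈729579.7 (left), 4–1 at easting≈730254.9 (left) → 0 crossings.
Cyan: 3–4 at easting≈731210.2 (left), 5–1 at easting≈739885.5 (right) → 1 crossing.
Only Cyan has an odd count, so the point is inside Cyan.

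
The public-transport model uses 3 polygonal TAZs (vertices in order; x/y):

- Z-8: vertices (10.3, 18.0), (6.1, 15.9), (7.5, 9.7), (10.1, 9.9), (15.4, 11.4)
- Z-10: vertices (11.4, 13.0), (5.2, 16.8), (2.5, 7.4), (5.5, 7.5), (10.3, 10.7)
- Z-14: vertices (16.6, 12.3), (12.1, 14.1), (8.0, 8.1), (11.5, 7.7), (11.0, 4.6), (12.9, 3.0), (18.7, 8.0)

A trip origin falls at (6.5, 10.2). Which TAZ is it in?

Cast a ray rightward from (6.5, 10.2). For each polygon, the edges (by vertex number in listed order) whose endpoints lie on opposite sides of y = 10.2, where each meets that height, and whether that is right or left of the point:
Z-8: 2–3 at x≈7.39 (right), 4–5 at x≈11.16 (right) → 2 crossings.
Z-10: 2–3 at x≈3.30 (left), 4–5 at x≈9.55 (right) → 1 crossing.
Z-14: 2–3 at x≈9.43 (right), 7–1 at x≈17.63 (right) → 2 crossings.
Only Z-10 has an odd count, so the point is inside Z-10.

Z-10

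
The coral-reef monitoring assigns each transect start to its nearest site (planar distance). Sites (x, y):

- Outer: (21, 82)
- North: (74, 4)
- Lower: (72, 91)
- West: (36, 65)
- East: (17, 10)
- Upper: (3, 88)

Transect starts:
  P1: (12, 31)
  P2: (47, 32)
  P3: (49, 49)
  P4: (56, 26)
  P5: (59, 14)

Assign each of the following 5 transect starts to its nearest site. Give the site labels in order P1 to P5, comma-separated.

East, West, West, North, North

P1 → East (d²=466.00)
P2 → West (d²=1210.00)
P3 → West (d²=425.00)
P4 → North (d²=808.00)
P5 → North (d²=325.00)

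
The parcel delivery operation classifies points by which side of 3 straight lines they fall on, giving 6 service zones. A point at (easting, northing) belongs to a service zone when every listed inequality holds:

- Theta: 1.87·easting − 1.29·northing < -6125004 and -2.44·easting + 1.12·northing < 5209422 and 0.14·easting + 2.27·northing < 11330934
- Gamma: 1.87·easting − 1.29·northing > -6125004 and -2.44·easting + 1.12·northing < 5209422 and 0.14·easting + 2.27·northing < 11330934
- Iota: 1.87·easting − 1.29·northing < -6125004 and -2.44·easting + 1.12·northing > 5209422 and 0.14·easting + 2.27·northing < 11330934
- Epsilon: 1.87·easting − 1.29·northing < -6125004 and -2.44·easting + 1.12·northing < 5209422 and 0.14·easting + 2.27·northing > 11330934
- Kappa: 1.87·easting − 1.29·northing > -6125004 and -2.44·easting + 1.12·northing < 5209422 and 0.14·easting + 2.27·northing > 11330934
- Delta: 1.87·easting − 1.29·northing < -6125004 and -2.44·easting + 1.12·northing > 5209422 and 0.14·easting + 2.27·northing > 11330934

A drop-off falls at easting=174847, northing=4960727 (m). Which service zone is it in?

Gamma

1.87·174847 − 1.29·4960727 = -6072373.940, which is > -6125004
-2.44·174847 + 1.12·4960727 = 5129387.560, which is < 5209422
0.14·174847 + 2.27·4960727 = 11285328.870, which is < 11330934
This sign pattern matches Gamma.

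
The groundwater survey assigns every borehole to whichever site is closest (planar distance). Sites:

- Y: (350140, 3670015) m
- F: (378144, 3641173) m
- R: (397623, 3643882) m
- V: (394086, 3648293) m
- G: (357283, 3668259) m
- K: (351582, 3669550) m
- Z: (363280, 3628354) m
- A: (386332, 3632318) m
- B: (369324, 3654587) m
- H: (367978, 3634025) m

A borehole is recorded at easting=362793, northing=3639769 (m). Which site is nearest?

H

Squared distances to each site:
Y: 1074918925.000; F: 237624417.000; R: 1230045669.000; V: 1051910425.000; G: 842040200.000; K: 1012594482.000; Z: 130539394.000; A: 609601922.000; B: 262227085.000; H: 59877761.000.
Minimum at H.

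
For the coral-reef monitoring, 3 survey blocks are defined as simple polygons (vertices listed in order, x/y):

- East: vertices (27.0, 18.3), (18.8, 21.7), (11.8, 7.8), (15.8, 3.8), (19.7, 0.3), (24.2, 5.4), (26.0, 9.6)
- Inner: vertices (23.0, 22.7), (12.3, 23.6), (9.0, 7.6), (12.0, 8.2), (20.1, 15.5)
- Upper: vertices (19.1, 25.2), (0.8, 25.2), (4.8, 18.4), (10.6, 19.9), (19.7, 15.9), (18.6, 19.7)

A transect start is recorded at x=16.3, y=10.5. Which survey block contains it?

Cast a ray rightward from (16.3, 10.5). For each polygon, the edges (by vertex number in listed order) whose endpoints lie on opposite sides of y = 10.5, where each meets that height, and whether that is right or left of the point:
East: 2–3 at x≈13.16 (left), 7–1 at x≈26.10 (right) → 1 crossing.
Inner: 2–3 at x≈9.60 (left), 4–5 at x≈14.55 (left) → 0 crossings.
Upper: no edge straddles that height → 0 crossings.
Only East has an odd count, so the point is inside East.

East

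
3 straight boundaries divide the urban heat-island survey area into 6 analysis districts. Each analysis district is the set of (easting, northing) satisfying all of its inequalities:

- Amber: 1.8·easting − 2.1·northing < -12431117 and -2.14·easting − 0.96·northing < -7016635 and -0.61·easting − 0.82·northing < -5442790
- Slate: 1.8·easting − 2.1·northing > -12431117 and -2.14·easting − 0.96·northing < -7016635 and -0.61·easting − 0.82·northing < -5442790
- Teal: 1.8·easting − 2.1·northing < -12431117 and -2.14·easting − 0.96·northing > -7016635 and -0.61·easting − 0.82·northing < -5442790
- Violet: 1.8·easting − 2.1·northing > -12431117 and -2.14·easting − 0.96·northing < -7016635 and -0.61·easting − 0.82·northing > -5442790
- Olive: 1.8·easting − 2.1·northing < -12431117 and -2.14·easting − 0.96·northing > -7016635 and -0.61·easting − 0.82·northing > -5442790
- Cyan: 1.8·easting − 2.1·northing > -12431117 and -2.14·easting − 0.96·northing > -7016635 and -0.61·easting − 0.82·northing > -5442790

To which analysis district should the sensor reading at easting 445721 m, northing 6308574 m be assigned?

1.8·445721 − 2.1·6308574 = -12445707.600, which is < -12431117
-2.14·445721 − 0.96·6308574 = -7010073.980, which is > -7016635
-0.61·445721 − 0.82·6308574 = -5444920.490, which is < -5442790
This sign pattern matches Teal.

Teal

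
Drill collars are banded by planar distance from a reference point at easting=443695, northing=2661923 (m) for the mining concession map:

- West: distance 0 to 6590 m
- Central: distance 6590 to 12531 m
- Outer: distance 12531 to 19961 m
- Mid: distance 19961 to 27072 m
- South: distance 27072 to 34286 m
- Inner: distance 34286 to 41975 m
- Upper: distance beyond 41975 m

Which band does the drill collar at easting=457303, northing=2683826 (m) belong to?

Mid

Distance = √((457303−443695)² + (2683826−2661923)²) = √(185177664.000 + 479741409.000) = 25786.025 m.
19961 ≤ 25786.025 < 27072 → Mid.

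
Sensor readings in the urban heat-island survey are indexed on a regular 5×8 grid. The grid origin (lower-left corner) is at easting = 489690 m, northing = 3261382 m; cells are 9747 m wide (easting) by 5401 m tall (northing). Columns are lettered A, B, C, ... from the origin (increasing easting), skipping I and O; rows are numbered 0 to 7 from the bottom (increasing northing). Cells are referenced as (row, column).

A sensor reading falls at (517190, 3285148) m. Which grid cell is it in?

Column index: ⌊(517190 − 489690) / 9747⌋ = ⌊2.821⌋ = 2 → column C
Row offset from origin: ⌊(3285148 − 3261382) / 5401⌋ = ⌊4.400⌋ = 4 → row 4

(4, C)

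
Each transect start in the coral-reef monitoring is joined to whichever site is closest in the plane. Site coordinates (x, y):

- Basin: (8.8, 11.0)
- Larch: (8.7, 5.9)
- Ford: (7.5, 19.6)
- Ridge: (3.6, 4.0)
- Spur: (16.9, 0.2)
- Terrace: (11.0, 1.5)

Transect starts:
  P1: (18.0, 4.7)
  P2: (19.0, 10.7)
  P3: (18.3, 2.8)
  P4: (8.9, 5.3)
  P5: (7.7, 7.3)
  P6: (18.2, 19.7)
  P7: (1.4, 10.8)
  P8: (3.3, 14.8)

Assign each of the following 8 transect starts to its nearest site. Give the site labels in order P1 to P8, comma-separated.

Spur, Basin, Spur, Larch, Larch, Ford, Ridge, Ford

P1 → Spur (d²=21.46)
P2 → Basin (d²=104.13)
P3 → Spur (d²=8.72)
P4 → Larch (d²=0.40)
P5 → Larch (d²=2.96)
P6 → Ford (d²=114.50)
P7 → Ridge (d²=51.08)
P8 → Ford (d²=40.68)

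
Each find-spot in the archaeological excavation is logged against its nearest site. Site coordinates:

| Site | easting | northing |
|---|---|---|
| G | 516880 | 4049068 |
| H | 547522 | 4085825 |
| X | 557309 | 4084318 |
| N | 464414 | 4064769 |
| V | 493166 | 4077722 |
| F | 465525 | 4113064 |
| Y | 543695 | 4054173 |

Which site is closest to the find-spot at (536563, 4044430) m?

Squared distances to each site:
G: 408931533.000; H: 1833645706.000; X: 2021449060.000; N: 5619153122.000; V: 2991656873.000; F: 9757023400.000; Y: 145791473.000.
Minimum at Y.

Y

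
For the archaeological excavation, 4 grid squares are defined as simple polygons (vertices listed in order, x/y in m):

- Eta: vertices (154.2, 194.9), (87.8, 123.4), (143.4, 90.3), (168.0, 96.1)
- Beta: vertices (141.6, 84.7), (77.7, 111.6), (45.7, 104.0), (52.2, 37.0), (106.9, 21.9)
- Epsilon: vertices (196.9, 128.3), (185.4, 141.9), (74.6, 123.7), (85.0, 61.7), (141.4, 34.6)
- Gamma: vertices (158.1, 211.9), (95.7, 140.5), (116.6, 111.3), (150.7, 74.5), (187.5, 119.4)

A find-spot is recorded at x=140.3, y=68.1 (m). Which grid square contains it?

Epsilon

Cast a ray rightward from (140.3, 68.1). For each polygon, the edges (by vertex number in listed order) whose endpoints lie on opposite sides of y = 68.1, where each meets that height, and whether that is right or left of the point:
Eta: no edge straddles that height → 0 crossings.
Beta: 3–4 at x≈49.18 (left), 5–1 at x≈132.43 (left) → 0 crossings.
Epsilon: 3–4 at x≈83.93 (left), 5–1 at x≈161.24 (right) → 1 crossing.
Gamma: no edge straddles that height → 0 crossings.
Only Epsilon has an odd count, so the point is inside Epsilon.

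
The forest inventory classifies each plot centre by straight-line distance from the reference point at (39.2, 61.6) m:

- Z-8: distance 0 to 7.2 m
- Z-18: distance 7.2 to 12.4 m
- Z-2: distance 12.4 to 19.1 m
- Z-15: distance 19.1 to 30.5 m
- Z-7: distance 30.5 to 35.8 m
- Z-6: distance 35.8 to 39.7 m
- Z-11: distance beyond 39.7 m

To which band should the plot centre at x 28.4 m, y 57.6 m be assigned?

Z-18

Distance = √((28.4−39.2)² + (57.6−61.6)²) = √(116.640 + 16.000) = 11.517 m.
7.2 ≤ 11.517 < 12.4 → Z-18.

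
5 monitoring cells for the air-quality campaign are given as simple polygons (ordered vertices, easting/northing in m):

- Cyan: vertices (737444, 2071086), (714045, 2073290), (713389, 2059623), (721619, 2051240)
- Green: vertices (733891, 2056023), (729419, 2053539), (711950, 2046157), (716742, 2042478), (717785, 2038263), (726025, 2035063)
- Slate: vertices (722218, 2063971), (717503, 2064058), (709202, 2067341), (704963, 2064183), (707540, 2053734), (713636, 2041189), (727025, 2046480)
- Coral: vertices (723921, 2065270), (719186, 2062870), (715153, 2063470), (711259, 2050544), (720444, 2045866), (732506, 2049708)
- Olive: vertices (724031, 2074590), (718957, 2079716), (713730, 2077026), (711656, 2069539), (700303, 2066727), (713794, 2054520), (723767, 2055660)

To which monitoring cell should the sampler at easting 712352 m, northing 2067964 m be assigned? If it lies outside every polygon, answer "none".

Cast a ray rightward from (712352, 2067964). For each polygon, the edges (by vertex number in listed order) whose endpoints lie on opposite sides of northing = 2067964, where each meets that height, and whether that is right or left of the point:
Cyan: 2–3 at easting≈713789.4 (right), 4–1 at easting≈734954.5 (right) → 2 crossings.
Green: no edge straddles that height → 0 crossings.
Slate: no edge straddles that height → 0 crossings.
Coral: no edge straddles that height → 0 crossings.
Olive: 4–5 at easting≈705297.2 (left), 7–1 at easting≈723938.6 (right) → 1 crossing.
Only Olive has an odd count, so the point is inside Olive.

Olive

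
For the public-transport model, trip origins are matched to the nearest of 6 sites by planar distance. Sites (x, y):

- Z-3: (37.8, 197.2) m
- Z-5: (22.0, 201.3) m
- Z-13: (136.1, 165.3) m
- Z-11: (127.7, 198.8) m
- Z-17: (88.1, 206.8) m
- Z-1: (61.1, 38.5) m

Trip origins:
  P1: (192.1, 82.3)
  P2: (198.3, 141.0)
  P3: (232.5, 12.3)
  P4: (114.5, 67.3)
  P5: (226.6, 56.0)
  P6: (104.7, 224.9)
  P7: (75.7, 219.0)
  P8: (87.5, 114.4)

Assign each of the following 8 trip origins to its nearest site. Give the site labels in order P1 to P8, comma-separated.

Z-13, Z-13, Z-1, Z-1, Z-13, Z-17, Z-17, Z-13

P1 → Z-13 (d²=10025.00)
P2 → Z-13 (d²=4459.33)
P3 → Z-1 (d²=30064.40)
P4 → Z-1 (d²=3681.00)
P5 → Z-13 (d²=20136.74)
P6 → Z-17 (d²=603.17)
P7 → Z-17 (d²=302.60)
P8 → Z-13 (d²=4952.77)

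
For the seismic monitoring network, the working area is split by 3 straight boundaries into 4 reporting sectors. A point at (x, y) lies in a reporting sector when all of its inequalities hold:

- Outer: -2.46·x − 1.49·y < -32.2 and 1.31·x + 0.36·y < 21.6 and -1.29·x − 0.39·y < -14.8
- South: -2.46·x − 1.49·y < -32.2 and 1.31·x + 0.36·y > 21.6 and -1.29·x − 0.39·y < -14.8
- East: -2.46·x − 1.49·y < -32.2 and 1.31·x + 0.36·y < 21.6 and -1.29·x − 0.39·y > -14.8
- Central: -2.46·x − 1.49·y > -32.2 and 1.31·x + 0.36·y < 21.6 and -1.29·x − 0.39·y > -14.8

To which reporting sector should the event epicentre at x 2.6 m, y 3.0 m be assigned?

Central

-2.46·2.6 − 1.49·3.0 = -10.866, which is > -32.2
1.31·2.6 + 0.36·3.0 = 4.486, which is < 21.6
-1.29·2.6 − 0.39·3.0 = -4.524, which is > -14.8
This sign pattern matches Central.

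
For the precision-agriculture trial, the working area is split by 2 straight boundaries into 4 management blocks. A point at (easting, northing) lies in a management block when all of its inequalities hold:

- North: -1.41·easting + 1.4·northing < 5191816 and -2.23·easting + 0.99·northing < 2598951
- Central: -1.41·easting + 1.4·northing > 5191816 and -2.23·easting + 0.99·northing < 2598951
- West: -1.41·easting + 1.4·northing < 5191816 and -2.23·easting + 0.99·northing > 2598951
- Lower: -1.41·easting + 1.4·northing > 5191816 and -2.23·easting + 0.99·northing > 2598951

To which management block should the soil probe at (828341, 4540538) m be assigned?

West

-1.41·828341 + 1.4·4540538 = 5188792.390, which is < 5191816
-2.23·828341 + 0.99·4540538 = 2647932.190, which is > 2598951
This sign pattern matches West.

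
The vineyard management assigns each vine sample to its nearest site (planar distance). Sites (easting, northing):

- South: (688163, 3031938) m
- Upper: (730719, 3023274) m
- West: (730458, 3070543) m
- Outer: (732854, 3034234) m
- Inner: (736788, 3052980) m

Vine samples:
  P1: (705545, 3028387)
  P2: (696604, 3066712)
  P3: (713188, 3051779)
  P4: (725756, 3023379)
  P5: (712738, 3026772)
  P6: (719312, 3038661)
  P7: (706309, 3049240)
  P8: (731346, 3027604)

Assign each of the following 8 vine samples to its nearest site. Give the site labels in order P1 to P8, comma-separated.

South, West, Inner, Upper, Upper, Outer, South, Upper

P1 → South (d²=314743525.00)
P2 → West (d²=1160769877.00)
P3 → Inner (d²=558402401.00)
P4 → Upper (d²=24642394.00)
P5 → Upper (d²=335552365.00)
P6 → Outer (d²=202984093.00)
P7 → South (d²=628636520.00)
P8 → Upper (d²=19142029.00)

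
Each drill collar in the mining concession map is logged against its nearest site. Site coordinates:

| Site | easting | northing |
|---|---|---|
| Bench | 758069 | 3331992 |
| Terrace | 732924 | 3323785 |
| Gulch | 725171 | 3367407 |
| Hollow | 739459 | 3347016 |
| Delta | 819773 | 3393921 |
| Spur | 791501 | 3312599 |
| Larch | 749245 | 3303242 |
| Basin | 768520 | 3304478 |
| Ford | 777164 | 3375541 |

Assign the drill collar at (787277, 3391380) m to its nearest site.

Squared distances to each site:
Bench: 4380041808.000; Terrace: 7523332634.000; Gulch: 4431859965.000; Hollow: 4254725620.000; Delta: 1062446697.000; Spur: 6224288137.000; Larch: 9214740068.000; Basin: 7903782653.000; Ford: 353146690.000.
Minimum at Ford.

Ford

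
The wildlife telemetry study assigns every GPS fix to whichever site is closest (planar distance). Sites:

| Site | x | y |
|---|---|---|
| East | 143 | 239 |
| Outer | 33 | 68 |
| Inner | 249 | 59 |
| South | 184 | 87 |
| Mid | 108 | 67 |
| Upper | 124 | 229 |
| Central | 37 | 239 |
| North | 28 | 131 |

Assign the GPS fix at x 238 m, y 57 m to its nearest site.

Inner

Squared distances to each site:
East: 42149.000; Outer: 42146.000; Inner: 125.000; South: 3816.000; Mid: 17000.000; Upper: 42580.000; Central: 73525.000; North: 49576.000.
Minimum at Inner.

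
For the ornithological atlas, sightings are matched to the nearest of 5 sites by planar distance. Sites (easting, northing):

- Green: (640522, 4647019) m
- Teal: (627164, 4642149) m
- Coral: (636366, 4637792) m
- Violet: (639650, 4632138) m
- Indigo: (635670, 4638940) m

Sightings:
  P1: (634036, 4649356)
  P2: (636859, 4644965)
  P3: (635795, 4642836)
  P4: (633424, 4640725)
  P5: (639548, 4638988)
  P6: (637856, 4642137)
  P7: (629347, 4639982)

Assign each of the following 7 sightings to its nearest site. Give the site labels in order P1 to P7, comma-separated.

P1 → Green (d²=47529765.00)
P2 → Green (d²=17636485.00)
P3 → Indigo (d²=15194441.00)
P4 → Indigo (d²=8230741.00)
P5 → Coral (d²=11555540.00)
P6 → Indigo (d²=14999405.00)
P7 → Teal (d²=9461378.00)

Green, Green, Indigo, Indigo, Coral, Indigo, Teal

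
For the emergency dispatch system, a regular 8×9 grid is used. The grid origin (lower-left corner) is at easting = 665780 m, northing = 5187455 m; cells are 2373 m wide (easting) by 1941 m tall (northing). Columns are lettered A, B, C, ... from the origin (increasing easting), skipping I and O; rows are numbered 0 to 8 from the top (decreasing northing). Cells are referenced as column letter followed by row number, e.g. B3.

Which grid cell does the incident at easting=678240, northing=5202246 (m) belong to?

F1

Column index: ⌊(678240 − 665780) / 2373⌋ = ⌊5.251⌋ = 5 → column F
Row offset from origin: ⌊(5202246 − 5187455) / 1941⌋ = ⌊7.620⌋ = 7 → row 1 (counted from top)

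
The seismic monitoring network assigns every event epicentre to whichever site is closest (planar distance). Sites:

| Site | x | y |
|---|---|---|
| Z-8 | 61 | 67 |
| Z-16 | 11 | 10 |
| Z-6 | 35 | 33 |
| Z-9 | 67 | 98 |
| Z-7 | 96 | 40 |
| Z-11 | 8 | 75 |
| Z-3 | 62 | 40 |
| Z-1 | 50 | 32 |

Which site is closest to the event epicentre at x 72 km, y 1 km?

Z-1

Squared distances to each site:
Z-8: 4477.000; Z-16: 3802.000; Z-6: 2393.000; Z-9: 9434.000; Z-7: 2097.000; Z-11: 9572.000; Z-3: 1621.000; Z-1: 1445.000.
Minimum at Z-1.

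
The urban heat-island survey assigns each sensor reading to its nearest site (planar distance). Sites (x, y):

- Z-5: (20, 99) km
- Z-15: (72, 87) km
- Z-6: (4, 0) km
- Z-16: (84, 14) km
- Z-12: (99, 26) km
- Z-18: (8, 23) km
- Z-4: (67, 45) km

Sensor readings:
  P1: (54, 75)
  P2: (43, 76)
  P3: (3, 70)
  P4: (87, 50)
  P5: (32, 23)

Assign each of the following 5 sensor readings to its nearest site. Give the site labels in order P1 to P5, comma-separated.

Z-15, Z-15, Z-5, Z-4, Z-18

P1 → Z-15 (d²=468.00)
P2 → Z-15 (d²=962.00)
P3 → Z-5 (d²=1130.00)
P4 → Z-4 (d²=425.00)
P5 → Z-18 (d²=576.00)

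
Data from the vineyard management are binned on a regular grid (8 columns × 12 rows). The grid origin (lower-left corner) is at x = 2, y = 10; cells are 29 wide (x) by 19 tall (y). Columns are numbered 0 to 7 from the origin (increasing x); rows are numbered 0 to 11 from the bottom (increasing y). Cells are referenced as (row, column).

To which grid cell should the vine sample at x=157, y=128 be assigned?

Column index: ⌊(157 − 2) / 29⌋ = ⌊5.345⌋ = 5
Row offset from origin: ⌊(128 − 10) / 19⌋ = ⌊6.211⌋ = 6 → row 6

(6, 5)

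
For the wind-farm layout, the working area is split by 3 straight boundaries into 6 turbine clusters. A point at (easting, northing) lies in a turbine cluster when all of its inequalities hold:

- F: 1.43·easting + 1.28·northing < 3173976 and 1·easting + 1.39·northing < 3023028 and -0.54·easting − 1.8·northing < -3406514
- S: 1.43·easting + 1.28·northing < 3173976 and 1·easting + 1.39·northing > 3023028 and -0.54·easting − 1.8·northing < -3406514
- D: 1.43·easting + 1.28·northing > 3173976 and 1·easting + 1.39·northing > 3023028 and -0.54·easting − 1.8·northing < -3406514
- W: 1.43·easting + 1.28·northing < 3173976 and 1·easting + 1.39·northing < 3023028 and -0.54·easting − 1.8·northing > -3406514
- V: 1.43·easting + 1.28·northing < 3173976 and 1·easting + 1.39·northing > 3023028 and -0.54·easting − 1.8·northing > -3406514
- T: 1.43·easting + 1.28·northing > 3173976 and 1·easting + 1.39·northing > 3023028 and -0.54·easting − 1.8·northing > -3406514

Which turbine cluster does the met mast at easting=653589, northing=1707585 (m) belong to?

1.43·653589 + 1.28·1707585 = 3120341.070, which is < 3173976
1·653589 + 1.39·1707585 = 3027132.150, which is > 3023028
-0.54·653589 − 1.8·1707585 = -3426591.060, which is < -3406514
This sign pattern matches S.

S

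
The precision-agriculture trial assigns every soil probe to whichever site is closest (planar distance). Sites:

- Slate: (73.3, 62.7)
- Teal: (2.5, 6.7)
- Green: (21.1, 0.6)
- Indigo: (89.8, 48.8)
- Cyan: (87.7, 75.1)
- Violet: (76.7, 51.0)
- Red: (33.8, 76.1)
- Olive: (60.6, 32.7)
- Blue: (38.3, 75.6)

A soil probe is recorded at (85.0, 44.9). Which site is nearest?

Indigo

Squared distances to each site:
Slate: 453.730; Teal: 8265.490; Green: 6045.700; Indigo: 38.250; Cyan: 919.330; Violet: 106.100; Red: 3594.880; Olive: 744.200; Blue: 3123.380.
Minimum at Indigo.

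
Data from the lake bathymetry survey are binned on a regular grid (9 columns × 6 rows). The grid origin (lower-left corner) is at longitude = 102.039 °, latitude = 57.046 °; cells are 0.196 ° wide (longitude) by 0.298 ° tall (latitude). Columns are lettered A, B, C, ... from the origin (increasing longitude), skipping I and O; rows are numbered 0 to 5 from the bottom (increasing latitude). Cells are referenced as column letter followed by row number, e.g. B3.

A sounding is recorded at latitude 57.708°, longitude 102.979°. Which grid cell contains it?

E2

Column index: ⌊(102.979 − 102.039) / 0.196⌋ = ⌊4.796⌋ = 4 → column E
Row offset from origin: ⌊(57.708 − 57.046) / 0.298⌋ = ⌊2.221⌋ = 2 → row 2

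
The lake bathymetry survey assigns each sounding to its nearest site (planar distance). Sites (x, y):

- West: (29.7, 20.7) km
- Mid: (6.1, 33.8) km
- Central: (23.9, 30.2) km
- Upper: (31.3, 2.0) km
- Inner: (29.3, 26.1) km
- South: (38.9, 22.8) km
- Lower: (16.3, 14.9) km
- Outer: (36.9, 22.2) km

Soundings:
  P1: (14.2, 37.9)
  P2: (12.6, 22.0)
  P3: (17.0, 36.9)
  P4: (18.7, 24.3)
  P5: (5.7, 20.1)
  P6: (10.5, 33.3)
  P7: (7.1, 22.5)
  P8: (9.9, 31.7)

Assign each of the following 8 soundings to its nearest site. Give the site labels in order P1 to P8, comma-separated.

P1 → Mid (d²=82.42)
P2 → Lower (d²=64.10)
P3 → Central (d²=92.50)
P4 → Central (d²=61.85)
P5 → Lower (d²=139.40)
P6 → Mid (d²=19.61)
P7 → Mid (d²=128.69)
P8 → Mid (d²=18.85)

Mid, Lower, Central, Central, Lower, Mid, Mid, Mid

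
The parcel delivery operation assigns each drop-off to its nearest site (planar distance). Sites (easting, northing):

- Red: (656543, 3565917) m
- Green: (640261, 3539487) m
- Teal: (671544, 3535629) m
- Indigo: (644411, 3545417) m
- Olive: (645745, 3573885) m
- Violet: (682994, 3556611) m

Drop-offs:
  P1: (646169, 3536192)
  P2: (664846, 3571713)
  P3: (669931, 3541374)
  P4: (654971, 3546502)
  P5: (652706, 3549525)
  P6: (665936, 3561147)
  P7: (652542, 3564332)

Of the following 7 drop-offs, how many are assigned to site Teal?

P1 → Green
P2 → Red
P3 → Teal
P4 → Indigo
P5 → Indigo
P6 → Red
P7 → Red
1 of the 7 goes to Teal.

1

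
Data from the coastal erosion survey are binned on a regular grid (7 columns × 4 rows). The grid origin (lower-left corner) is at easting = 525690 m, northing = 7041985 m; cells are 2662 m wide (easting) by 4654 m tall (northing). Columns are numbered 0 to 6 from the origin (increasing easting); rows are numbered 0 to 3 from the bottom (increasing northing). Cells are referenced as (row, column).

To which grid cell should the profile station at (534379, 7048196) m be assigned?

Column index: ⌊(534379 − 525690) / 2662⌋ = ⌊3.264⌋ = 3
Row offset from origin: ⌊(7048196 − 7041985) / 4654⌋ = ⌊1.335⌋ = 1 → row 1

(1, 3)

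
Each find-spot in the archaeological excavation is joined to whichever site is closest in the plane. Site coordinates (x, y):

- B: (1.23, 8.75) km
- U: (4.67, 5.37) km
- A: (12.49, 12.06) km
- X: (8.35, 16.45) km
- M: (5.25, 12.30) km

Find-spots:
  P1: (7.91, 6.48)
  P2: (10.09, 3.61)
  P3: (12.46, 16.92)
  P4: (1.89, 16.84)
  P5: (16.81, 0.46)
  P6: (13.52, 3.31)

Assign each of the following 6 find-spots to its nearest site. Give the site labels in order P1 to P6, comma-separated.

U, U, X, M, A, A

P1 → U (d²=11.73)
P2 → U (d²=32.47)
P3 → X (d²=17.11)
P4 → M (d²=31.90)
P5 → A (d²=153.22)
P6 → A (d²=77.62)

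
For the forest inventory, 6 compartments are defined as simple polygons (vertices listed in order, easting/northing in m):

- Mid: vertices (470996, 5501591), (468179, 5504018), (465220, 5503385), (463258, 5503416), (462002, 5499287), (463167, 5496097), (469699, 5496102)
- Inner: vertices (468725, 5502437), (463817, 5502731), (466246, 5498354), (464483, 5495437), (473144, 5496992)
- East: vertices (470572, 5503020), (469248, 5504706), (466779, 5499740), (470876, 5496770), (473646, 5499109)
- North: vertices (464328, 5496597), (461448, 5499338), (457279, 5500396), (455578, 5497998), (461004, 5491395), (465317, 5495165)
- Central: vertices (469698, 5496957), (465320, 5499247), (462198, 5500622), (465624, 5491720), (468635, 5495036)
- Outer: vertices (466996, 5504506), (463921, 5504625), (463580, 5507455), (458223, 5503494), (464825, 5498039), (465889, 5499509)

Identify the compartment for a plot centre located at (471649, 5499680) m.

Cast a ray rightward from (471649, 5499680). For each polygon, the edges (by vertex number in listed order) whose endpoints lie on opposite sides of northing = 5499680, where each meets that height, and whether that is right or left of the point:
Mid: 4–5 at easting≈462121.5 (left), 7–1 at easting≈470544.4 (left) → 0 crossings.
Inner: 2–3 at easting≈465510.1 (left), 5–1 at easting≈470962.5 (left) → 0 crossings.
East: 3–4 at easting≈466861.8 (left), 5–1 at easting≈473197.2 (right) → 1 crossing.
North: 2–3 at easting≈460100.4 (left), 3–4 at easting≈456771.1 (left) → 0 crossings.
Central: 2–3 at easting≈464336.9 (left), 3–4 at easting≈462560.5 (left) → 0 crossings.
Outer: 4–5 at easting≈462839.0 (left), 6–1 at easting≈465926.9 (left) → 0 crossings.
Only East has an odd count, so the point is inside East.

East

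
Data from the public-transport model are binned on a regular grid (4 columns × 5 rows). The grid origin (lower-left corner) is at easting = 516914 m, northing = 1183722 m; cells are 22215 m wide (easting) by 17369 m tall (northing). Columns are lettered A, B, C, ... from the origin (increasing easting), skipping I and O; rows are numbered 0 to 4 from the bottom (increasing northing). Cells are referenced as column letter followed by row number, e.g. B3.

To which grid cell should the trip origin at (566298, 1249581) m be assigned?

C3

Column index: ⌊(566298 − 516914) / 22215⌋ = ⌊2.223⌋ = 2 → column C
Row offset from origin: ⌊(1249581 − 1183722) / 17369⌋ = ⌊3.792⌋ = 3 → row 3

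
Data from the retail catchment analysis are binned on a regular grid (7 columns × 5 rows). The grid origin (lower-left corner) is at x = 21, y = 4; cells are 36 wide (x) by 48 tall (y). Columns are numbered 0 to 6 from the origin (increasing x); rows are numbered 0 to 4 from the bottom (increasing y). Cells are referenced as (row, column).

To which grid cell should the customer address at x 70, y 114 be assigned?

(2, 1)

Column index: ⌊(70 − 21) / 36⌋ = ⌊1.361⌋ = 1
Row offset from origin: ⌊(114 − 4) / 48⌋ = ⌊2.292⌋ = 2 → row 2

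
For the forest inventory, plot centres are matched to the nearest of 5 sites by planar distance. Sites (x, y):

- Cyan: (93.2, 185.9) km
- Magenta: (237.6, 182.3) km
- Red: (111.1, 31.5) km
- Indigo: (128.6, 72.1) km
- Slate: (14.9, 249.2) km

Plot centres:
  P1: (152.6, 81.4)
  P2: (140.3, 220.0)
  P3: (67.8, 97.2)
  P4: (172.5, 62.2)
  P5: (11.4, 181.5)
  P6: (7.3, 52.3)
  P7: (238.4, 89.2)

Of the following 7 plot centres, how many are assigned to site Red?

P1 → Indigo
P2 → Cyan
P3 → Indigo
P4 → Indigo
P5 → Slate
P6 → Red
P7 → Magenta
1 of the 7 goes to Red.

1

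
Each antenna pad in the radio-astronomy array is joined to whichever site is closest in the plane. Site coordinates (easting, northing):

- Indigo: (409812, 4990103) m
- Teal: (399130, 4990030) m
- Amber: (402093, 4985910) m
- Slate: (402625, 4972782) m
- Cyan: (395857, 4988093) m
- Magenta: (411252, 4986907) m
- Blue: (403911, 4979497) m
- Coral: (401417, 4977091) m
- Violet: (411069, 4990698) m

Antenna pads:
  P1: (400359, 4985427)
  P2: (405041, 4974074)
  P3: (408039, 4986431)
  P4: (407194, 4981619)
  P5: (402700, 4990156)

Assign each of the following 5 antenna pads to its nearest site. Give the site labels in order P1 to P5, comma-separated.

Amber, Slate, Magenta, Blue, Teal

P1 → Amber (d²=3240045.00)
P2 → Slate (d²=7506320.00)
P3 → Magenta (d²=10549945.00)
P4 → Blue (d²=15280973.00)
P5 → Teal (d²=12760776.00)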